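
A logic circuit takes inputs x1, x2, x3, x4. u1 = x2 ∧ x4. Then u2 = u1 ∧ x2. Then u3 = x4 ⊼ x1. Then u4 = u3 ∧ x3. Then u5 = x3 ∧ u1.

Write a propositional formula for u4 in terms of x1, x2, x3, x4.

(x4 ⊼ x1) ∧ x3

u3 = x4 ⊼ x1
u4 = u3 ∧ x3 = (x4 ⊼ x1) ∧ x3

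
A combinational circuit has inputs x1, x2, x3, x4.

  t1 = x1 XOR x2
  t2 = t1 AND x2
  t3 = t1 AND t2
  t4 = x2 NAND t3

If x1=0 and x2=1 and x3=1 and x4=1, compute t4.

t1 = 0 XOR 1 = 1
t2 = 1 AND 1 = 1
t3 = 1 AND 1 = 1
t4 = 1 NAND 1 = 0

0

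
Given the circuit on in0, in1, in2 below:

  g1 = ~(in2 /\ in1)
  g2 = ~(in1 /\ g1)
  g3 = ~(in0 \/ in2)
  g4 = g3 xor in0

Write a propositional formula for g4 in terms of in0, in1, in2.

(~(in0 \/ in2)) xor in0

g3 = ~(in0 \/ in2)
g4 = g3 xor in0 = (~(in0 \/ in2)) xor in0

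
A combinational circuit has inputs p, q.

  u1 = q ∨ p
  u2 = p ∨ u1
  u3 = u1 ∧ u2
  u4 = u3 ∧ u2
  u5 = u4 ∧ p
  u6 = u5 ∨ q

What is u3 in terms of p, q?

(q ∨ p) ∧ (p ∨ (q ∨ p))

u1 = q ∨ p
u2 = p ∨ u1 = p ∨ (q ∨ p)
u3 = u1 ∧ u2 = (q ∨ p) ∧ (p ∨ (q ∨ p))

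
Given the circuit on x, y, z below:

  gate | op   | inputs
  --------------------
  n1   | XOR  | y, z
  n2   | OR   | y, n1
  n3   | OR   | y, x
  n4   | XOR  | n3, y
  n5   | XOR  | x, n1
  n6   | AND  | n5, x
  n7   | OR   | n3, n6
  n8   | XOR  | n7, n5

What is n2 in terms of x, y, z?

n1 = y XOR z
n2 = y OR n1 = y OR (y XOR z)

y OR (y XOR z)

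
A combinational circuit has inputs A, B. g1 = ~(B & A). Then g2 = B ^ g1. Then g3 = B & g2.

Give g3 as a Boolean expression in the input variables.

B & (B ^ (~(B & A)))

g1 = ~(B & A)
g2 = B ^ g1 = B ^ (~(B & A))
g3 = B & g2 = B & (B ^ (~(B & A)))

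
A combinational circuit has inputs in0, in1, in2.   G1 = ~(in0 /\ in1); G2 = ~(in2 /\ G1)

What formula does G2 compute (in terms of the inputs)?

~(in2 /\ (~(in0 /\ in1)))

G1 = ~(in0 /\ in1)
G2 = ~(in2 /\ G1) = ~(in2 /\ (~(in0 /\ in1)))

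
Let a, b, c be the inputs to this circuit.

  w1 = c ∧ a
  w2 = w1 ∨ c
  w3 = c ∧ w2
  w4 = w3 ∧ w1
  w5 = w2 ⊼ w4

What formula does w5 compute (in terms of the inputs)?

((c ∧ a) ∨ c) ⊼ ((c ∧ ((c ∧ a) ∨ c)) ∧ (c ∧ a))

w1 = c ∧ a
w2 = w1 ∨ c = (c ∧ a) ∨ c
w3 = c ∧ w2 = c ∧ ((c ∧ a) ∨ c)
w4 = w3 ∧ w1 = (c ∧ ((c ∧ a) ∨ c)) ∧ (c ∧ a)
w5 = w2 ⊼ w4 = ((c ∧ a) ∨ c) ⊼ ((c ∧ ((c ∧ a) ∨ c)) ∧ (c ∧ a))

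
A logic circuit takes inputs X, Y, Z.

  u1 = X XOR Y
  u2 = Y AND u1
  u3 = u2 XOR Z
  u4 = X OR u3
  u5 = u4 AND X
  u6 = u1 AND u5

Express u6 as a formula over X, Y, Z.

(X XOR Y) AND ((X OR ((Y AND (X XOR Y)) XOR Z)) AND X)

u1 = X XOR Y
u2 = Y AND u1 = Y AND (X XOR Y)
u3 = u2 XOR Z = (Y AND (X XOR Y)) XOR Z
u4 = X OR u3 = X OR ((Y AND (X XOR Y)) XOR Z)
u5 = u4 AND X = (X OR ((Y AND (X XOR Y)) XOR Z)) AND X
u6 = u1 AND u5 = (X XOR Y) AND ((X OR ((Y AND (X XOR Y)) XOR Z)) AND X)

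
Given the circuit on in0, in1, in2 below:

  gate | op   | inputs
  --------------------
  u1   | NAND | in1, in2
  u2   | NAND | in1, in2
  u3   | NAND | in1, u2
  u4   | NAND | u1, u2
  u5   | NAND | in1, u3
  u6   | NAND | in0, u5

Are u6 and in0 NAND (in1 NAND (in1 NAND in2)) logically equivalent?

u2 = in1 NAND in2
u3 = in1 NAND u2 = in1 NAND (in1 NAND in2)
u5 = in1 NAND u3 = in1 NAND (in1 NAND (in1 NAND in2))
u6 = in0 NAND u5 = in0 NAND (in1 NAND (in1 NAND (in1 NAND in2)))
At in0=1, in1=1, in2=0: circuit gives 0, formula gives 1.

No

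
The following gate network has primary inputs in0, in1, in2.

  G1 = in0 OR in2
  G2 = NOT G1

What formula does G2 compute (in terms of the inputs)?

G1 = in0 OR in2
G2 = NOT G1 = NOT (in0 OR in2)

NOT (in0 OR in2)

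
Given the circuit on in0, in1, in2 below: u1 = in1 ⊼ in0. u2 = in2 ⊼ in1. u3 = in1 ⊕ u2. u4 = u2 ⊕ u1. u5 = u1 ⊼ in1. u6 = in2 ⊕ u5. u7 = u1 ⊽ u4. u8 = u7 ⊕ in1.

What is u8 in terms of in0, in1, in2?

u1 = in1 ⊼ in0
u2 = in2 ⊼ in1
u4 = u2 ⊕ u1 = (in2 ⊼ in1) ⊕ (in1 ⊼ in0)
u7 = u1 ⊽ u4 = (in1 ⊼ in0) ⊽ ((in2 ⊼ in1) ⊕ (in1 ⊼ in0))
u8 = u7 ⊕ in1 = ((in1 ⊼ in0) ⊽ ((in2 ⊼ in1) ⊕ (in1 ⊼ in0))) ⊕ in1

((in1 ⊼ in0) ⊽ ((in2 ⊼ in1) ⊕ (in1 ⊼ in0))) ⊕ in1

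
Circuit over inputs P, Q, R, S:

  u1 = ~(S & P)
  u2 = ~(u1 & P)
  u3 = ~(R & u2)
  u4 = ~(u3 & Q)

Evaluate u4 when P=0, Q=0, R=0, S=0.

1

u1 = ~(0 & 0) = 1
u2 = ~(1 & 0) = 1
u3 = ~(0 & 1) = 1
u4 = ~(1 & 0) = 1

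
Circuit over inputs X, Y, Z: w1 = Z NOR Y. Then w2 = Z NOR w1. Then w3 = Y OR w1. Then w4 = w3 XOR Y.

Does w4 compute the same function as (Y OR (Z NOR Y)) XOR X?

w1 = Z NOR Y
w3 = Y OR w1 = Y OR (Z NOR Y)
w4 = w3 XOR Y = (Y OR (Z NOR Y)) XOR Y
At X=0, Y=1, Z=0: circuit gives 0, formula gives 1.

No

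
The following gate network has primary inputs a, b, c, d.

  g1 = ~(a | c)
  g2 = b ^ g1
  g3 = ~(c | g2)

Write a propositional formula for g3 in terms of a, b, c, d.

g1 = ~(a | c)
g2 = b ^ g1 = b ^ (~(a | c))
g3 = ~(c | g2) = ~(c | (b ^ (~(a | c))))

~(c | (b ^ (~(a | c))))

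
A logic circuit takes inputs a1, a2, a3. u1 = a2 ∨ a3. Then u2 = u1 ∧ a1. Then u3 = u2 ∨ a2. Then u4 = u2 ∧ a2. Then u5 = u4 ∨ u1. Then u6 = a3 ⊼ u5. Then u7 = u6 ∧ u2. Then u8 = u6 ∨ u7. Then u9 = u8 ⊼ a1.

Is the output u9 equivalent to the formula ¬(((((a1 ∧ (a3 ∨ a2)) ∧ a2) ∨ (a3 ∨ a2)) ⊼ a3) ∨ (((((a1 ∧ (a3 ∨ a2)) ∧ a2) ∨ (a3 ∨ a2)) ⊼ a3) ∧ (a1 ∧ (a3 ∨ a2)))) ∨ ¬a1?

Yes

u1 = a2 ∨ a3
u2 = u1 ∧ a1 = (a2 ∨ a3) ∧ a1
u4 = u2 ∧ a2 = ((a2 ∨ a3) ∧ a1) ∧ a2
u5 = u4 ∨ u1 = (((a2 ∨ a3) ∧ a1) ∧ a2) ∨ (a2 ∨ a3)
u6 = a3 ⊼ u5 = a3 ⊼ ((((a2 ∨ a3) ∧ a1) ∧ a2) ∨ (a2 ∨ a3))
u7 = u6 ∧ u2 = (a3 ⊼ ((((a2 ∨ a3) ∧ a1) ∧ a2) ∨ (a2 ∨ a3))) ∧ ((a2 ∨ a3) ∧ a1)
u8 = u6 ∨ u7 = (a3 ⊼ ((((a2 ∨ a3) ∧ a1) ∧ a2) ∨ (a2 ∨ a3))) ∨ ((a3 ⊼ ((((a2 ∨ a3) ∧ a1) ∧ a2) ∨ (a2 ∨ a3))) ∧ ((a2 ∨ a3) ∧ a1))
u9 = u8 ⊼ a1 = ((a3 ⊼ ((((a2 ∨ a3) ∧ a1) ∧ a2) ∨ (a2 ∨ a3))) ∨ ((a3 ⊼ ((((a2 ∨ a3) ∧ a1) ∧ a2) ∨ (a2 ∨ a3))) ∧ ((a2 ∨ a3) ∧ a1))) ⊼ a1
At a1=1, a2=0, a3=0: circuit gives 0, formula gives 0.
At a1=0, a2=0, a3=0: circuit gives 1, formula gives 1.
Agrees on all 8 inputs.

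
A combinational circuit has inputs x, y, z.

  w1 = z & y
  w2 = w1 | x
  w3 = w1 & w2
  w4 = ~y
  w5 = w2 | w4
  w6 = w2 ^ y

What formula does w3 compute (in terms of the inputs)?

w1 = z & y
w2 = w1 | x = (z & y) | x
w3 = w1 & w2 = (z & y) & ((z & y) | x)

(z & y) & ((z & y) | x)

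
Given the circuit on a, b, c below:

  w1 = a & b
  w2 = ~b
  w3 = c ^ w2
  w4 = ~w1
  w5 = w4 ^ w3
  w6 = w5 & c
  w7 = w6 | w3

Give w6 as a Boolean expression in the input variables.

(~(a & b) ^ (c ^ ~b)) & c

w1 = a & b
w2 = ~b
w3 = c ^ w2 = c ^ ~b
w4 = ~w1 = ~(a & b)
w5 = w4 ^ w3 = ~(a & b) ^ (c ^ ~b)
w6 = w5 & c = (~(a & b) ^ (c ^ ~b)) & c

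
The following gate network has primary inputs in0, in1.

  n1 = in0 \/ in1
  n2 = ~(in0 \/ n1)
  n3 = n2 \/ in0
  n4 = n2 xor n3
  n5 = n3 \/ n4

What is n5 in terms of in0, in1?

n1 = in0 \/ in1
n2 = ~(in0 \/ n1) = ~(in0 \/ (in0 \/ in1))
n3 = n2 \/ in0 = (~(in0 \/ (in0 \/ in1))) \/ in0
n4 = n2 xor n3 = (~(in0 \/ (in0 \/ in1))) xor ((~(in0 \/ (in0 \/ in1))) \/ in0)
n5 = n3 \/ n4 = ((~(in0 \/ (in0 \/ in1))) \/ in0) \/ ((~(in0 \/ (in0 \/ in1))) xor ((~(in0 \/ (in0 \/ in1))) \/ in0))

((~(in0 \/ (in0 \/ in1))) \/ in0) \/ ((~(in0 \/ (in0 \/ in1))) xor ((~(in0 \/ (in0 \/ in1))) \/ in0))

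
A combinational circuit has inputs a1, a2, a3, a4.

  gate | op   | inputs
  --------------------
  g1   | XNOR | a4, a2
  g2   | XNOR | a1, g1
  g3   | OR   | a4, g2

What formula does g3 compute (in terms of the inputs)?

a4 OR (a1 XNOR (a4 XNOR a2))

g1 = a4 XNOR a2
g2 = a1 XNOR g1 = a1 XNOR (a4 XNOR a2)
g3 = a4 OR g2 = a4 OR (a1 XNOR (a4 XNOR a2))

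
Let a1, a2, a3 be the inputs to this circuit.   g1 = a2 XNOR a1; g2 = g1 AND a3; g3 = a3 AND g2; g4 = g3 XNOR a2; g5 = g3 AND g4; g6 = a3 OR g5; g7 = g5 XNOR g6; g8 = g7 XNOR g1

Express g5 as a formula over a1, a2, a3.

(a3 AND ((a2 XNOR a1) AND a3)) AND ((a3 AND ((a2 XNOR a1) AND a3)) XNOR a2)

g1 = a2 XNOR a1
g2 = g1 AND a3 = (a2 XNOR a1) AND a3
g3 = a3 AND g2 = a3 AND ((a2 XNOR a1) AND a3)
g4 = g3 XNOR a2 = (a3 AND ((a2 XNOR a1) AND a3)) XNOR a2
g5 = g3 AND g4 = (a3 AND ((a2 XNOR a1) AND a3)) AND ((a3 AND ((a2 XNOR a1) AND a3)) XNOR a2)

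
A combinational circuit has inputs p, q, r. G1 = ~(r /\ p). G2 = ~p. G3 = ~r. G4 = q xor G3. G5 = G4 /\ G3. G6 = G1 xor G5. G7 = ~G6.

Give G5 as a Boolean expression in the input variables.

G3 = ~r
G4 = q xor G3 = q xor ~r
G5 = G4 /\ G3 = (q xor ~r) /\ ~r

(q xor ~r) /\ ~r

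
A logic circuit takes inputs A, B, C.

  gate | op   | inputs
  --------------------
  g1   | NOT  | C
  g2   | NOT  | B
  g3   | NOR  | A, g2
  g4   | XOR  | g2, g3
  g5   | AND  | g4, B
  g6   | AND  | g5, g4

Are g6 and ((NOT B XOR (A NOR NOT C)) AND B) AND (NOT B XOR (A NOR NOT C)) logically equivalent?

g2 = NOT B
g3 = A NOR g2 = A NOR NOT B
g4 = g2 XOR g3 = NOT B XOR (A NOR NOT B)
g5 = g4 AND B = (NOT B XOR (A NOR NOT B)) AND B
g6 = g5 AND g4 = ((NOT B XOR (A NOR NOT B)) AND B) AND (NOT B XOR (A NOR NOT B))
At A=0, B=1, C=0: circuit gives 1, formula gives 0.

No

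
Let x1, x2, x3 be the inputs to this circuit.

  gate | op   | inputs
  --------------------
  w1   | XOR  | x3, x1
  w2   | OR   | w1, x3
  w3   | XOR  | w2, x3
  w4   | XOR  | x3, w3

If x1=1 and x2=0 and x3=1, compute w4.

1

w1 = 1 XOR 1 = 0
w2 = 0 OR 1 = 1
w3 = 1 XOR 1 = 0
w4 = 1 XOR 0 = 1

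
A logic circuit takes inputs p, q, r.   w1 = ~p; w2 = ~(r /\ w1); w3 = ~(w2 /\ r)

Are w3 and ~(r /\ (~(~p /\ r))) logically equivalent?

Yes

w1 = ~p
w2 = ~(r /\ w1) = ~(r /\ ~p)
w3 = ~(w2 /\ r) = ~((~(r /\ ~p)) /\ r)
At p=1, q=0, r=1: circuit gives 0, formula gives 0.
At p=0, q=0, r=0: circuit gives 1, formula gives 1.
Agrees on all 8 inputs.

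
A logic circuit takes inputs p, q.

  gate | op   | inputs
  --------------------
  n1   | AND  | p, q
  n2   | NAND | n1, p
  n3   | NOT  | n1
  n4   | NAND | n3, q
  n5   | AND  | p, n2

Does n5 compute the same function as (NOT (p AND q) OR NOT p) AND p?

n1 = p AND q
n2 = n1 NAND p = (p AND q) NAND p
n5 = p AND n2 = p AND ((p AND q) NAND p)
At p=0, q=0: circuit gives 0, formula gives 0.
At p=1, q=0: circuit gives 1, formula gives 1.
Agrees on all 4 inputs.

Yes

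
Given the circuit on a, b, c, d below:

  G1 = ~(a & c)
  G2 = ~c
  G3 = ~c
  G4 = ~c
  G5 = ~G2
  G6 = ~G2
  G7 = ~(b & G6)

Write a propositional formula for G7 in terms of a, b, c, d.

G2 = ~c
G6 = ~G2 = ~~c
G7 = ~(b & G6) = ~(b & ~~c)

~(b & ~~c)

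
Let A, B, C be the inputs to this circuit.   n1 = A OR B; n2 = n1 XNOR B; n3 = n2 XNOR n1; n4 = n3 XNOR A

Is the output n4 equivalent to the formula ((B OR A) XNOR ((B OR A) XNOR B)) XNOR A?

Yes

n1 = A OR B
n2 = n1 XNOR B = (A OR B) XNOR B
n3 = n2 XNOR n1 = ((A OR B) XNOR B) XNOR (A OR B)
n4 = n3 XNOR A = (((A OR B) XNOR B) XNOR (A OR B)) XNOR A
At A=0, B=1, C=0: circuit gives 0, formula gives 0.
At A=0, B=0, C=0: circuit gives 1, formula gives 1.
Agrees on all 8 inputs.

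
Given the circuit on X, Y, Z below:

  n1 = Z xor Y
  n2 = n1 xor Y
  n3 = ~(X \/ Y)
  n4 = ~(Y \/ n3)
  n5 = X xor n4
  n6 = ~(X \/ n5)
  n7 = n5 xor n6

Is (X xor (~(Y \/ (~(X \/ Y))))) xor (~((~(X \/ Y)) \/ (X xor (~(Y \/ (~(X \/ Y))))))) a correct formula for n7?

n3 = ~(X \/ Y)
n4 = ~(Y \/ n3) = ~(Y \/ (~(X \/ Y)))
n5 = X xor n4 = X xor (~(Y \/ (~(X \/ Y))))
n6 = ~(X \/ n5) = ~(X \/ (X xor (~(Y \/ (~(X \/ Y))))))
n7 = n5 xor n6 = (X xor (~(Y \/ (~(X \/ Y))))) xor (~(X \/ (X xor (~(Y \/ (~(X \/ Y)))))))
At X=0, Y=0, Z=0: circuit gives 1, formula gives 0.

No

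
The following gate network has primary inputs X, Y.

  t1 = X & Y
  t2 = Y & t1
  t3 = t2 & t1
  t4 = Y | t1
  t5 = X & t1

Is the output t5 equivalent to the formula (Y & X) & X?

t1 = X & Y
t5 = X & t1 = X & (X & Y)
At X=0, Y=0: circuit gives 0, formula gives 0.
At X=1, Y=1: circuit gives 1, formula gives 1.
Agrees on all 4 inputs.

Yes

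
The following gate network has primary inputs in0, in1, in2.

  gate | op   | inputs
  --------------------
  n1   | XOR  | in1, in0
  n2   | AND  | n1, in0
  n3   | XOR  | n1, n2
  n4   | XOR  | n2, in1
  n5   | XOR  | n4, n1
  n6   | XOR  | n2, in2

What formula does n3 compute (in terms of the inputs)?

n1 = in1 XOR in0
n2 = n1 AND in0 = (in1 XOR in0) AND in0
n3 = n1 XOR n2 = (in1 XOR in0) XOR ((in1 XOR in0) AND in0)

(in1 XOR in0) XOR ((in1 XOR in0) AND in0)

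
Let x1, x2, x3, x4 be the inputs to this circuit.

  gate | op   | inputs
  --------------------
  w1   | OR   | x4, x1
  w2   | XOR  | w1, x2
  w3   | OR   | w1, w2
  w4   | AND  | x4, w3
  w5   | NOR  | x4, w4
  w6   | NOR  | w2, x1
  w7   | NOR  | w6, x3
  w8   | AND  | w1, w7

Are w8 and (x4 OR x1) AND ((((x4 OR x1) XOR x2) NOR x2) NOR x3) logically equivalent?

No

w1 = x4 OR x1
w2 = w1 XOR x2 = (x4 OR x1) XOR x2
w6 = w2 NOR x1 = ((x4 OR x1) XOR x2) NOR x1
w7 = w6 NOR x3 = (((x4 OR x1) XOR x2) NOR x1) NOR x3
w8 = w1 AND w7 = (x4 OR x1) AND ((((x4 OR x1) XOR x2) NOR x1) NOR x3)
At x1=0, x2=1, x3=0, x4=1: circuit gives 0, formula gives 1.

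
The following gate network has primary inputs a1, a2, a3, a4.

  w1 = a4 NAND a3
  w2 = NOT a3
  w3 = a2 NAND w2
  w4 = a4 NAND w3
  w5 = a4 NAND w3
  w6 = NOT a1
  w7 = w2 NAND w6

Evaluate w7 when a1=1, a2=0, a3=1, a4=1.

w2 = NOT 1 = 0
w6 = NOT 1 = 0
w7 = 0 NAND 0 = 1

1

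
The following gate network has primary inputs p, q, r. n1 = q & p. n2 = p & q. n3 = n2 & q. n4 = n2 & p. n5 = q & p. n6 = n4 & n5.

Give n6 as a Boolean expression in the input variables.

((p & q) & p) & (q & p)

n2 = p & q
n4 = n2 & p = (p & q) & p
n5 = q & p
n6 = n4 & n5 = ((p & q) & p) & (q & p)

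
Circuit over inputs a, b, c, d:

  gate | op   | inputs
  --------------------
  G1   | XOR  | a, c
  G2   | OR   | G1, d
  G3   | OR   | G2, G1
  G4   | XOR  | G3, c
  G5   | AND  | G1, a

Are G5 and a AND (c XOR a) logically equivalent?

G1 = a XOR c
G5 = G1 AND a = (a XOR c) AND a
At a=0, b=0, c=0, d=0: circuit gives 0, formula gives 0.
At a=1, b=0, c=0, d=0: circuit gives 1, formula gives 1.
Agrees on all 16 inputs.

Yes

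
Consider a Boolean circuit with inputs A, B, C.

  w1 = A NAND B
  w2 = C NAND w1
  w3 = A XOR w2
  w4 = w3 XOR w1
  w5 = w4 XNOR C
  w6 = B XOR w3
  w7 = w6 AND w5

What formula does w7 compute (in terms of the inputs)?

(B XOR (A XOR (C NAND (A NAND B)))) AND (((A XOR (C NAND (A NAND B))) XOR (A NAND B)) XNOR C)

w1 = A NAND B
w2 = C NAND w1 = C NAND (A NAND B)
w3 = A XOR w2 = A XOR (C NAND (A NAND B))
w4 = w3 XOR w1 = (A XOR (C NAND (A NAND B))) XOR (A NAND B)
w5 = w4 XNOR C = ((A XOR (C NAND (A NAND B))) XOR (A NAND B)) XNOR C
w6 = B XOR w3 = B XOR (A XOR (C NAND (A NAND B)))
w7 = w6 AND w5 = (B XOR (A XOR (C NAND (A NAND B)))) AND (((A XOR (C NAND (A NAND B))) XOR (A NAND B)) XNOR C)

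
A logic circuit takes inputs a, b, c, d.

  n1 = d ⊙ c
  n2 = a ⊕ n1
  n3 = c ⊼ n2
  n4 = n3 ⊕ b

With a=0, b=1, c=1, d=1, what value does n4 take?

1

n1 = 1 ⊙ 1 = 1
n2 = 0 ⊕ 1 = 1
n3 = 1 ⊼ 1 = 0
n4 = 0 ⊕ 1 = 1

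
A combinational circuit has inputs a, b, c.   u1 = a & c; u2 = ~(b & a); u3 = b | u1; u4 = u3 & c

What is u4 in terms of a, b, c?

u1 = a & c
u3 = b | u1 = b | (a & c)
u4 = u3 & c = (b | (a & c)) & c

(b | (a & c)) & c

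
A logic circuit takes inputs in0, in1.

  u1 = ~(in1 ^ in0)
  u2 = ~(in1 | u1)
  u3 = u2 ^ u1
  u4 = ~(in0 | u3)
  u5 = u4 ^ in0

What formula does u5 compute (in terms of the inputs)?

(~(in0 | ((~(in1 | (~(in1 ^ in0)))) ^ (~(in1 ^ in0))))) ^ in0

u1 = ~(in1 ^ in0)
u2 = ~(in1 | u1) = ~(in1 | (~(in1 ^ in0)))
u3 = u2 ^ u1 = (~(in1 | (~(in1 ^ in0)))) ^ (~(in1 ^ in0))
u4 = ~(in0 | u3) = ~(in0 | ((~(in1 | (~(in1 ^ in0)))) ^ (~(in1 ^ in0))))
u5 = u4 ^ in0 = (~(in0 | ((~(in1 | (~(in1 ^ in0)))) ^ (~(in1 ^ in0))))) ^ in0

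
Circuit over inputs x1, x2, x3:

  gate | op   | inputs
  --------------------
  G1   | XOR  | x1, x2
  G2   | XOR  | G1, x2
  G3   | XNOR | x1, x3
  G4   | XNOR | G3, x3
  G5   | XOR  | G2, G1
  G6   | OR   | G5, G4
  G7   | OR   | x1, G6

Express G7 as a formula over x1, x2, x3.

G1 = x1 XOR x2
G2 = G1 XOR x2 = (x1 XOR x2) XOR x2
G3 = x1 XNOR x3
G4 = G3 XNOR x3 = (x1 XNOR x3) XNOR x3
G5 = G2 XOR G1 = ((x1 XOR x2) XOR x2) XOR (x1 XOR x2)
G6 = G5 OR G4 = (((x1 XOR x2) XOR x2) XOR (x1 XOR x2)) OR ((x1 XNOR x3) XNOR x3)
G7 = x1 OR G6 = x1 OR ((((x1 XOR x2) XOR x2) XOR (x1 XOR x2)) OR ((x1 XNOR x3) XNOR x3))

x1 OR ((((x1 XOR x2) XOR x2) XOR (x1 XOR x2)) OR ((x1 XNOR x3) XNOR x3))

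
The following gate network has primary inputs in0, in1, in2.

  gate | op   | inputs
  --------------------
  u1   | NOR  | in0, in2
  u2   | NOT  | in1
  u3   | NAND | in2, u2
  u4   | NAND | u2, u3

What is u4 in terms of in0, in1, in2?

u2 = NOT in1
u3 = in2 NAND u2 = in2 NAND NOT in1
u4 = u2 NAND u3 = NOT in1 NAND (in2 NAND NOT in1)

NOT in1 NAND (in2 NAND NOT in1)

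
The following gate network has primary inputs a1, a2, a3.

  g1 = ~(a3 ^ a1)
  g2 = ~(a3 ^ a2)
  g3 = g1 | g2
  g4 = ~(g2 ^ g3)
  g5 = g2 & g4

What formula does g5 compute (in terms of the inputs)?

(~(a3 ^ a2)) & (~((~(a3 ^ a2)) ^ ((~(a3 ^ a1)) | (~(a3 ^ a2)))))

g1 = ~(a3 ^ a1)
g2 = ~(a3 ^ a2)
g3 = g1 | g2 = (~(a3 ^ a1)) | (~(a3 ^ a2))
g4 = ~(g2 ^ g3) = ~((~(a3 ^ a2)) ^ ((~(a3 ^ a1)) | (~(a3 ^ a2))))
g5 = g2 & g4 = (~(a3 ^ a2)) & (~((~(a3 ^ a2)) ^ ((~(a3 ^ a1)) | (~(a3 ^ a2)))))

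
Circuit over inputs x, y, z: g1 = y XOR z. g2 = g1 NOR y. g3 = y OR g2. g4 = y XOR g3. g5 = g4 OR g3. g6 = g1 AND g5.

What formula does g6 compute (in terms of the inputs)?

(y XOR z) AND ((y XOR (y OR ((y XOR z) NOR y))) OR (y OR ((y XOR z) NOR y)))

g1 = y XOR z
g2 = g1 NOR y = (y XOR z) NOR y
g3 = y OR g2 = y OR ((y XOR z) NOR y)
g4 = y XOR g3 = y XOR (y OR ((y XOR z) NOR y))
g5 = g4 OR g3 = (y XOR (y OR ((y XOR z) NOR y))) OR (y OR ((y XOR z) NOR y))
g6 = g1 AND g5 = (y XOR z) AND ((y XOR (y OR ((y XOR z) NOR y))) OR (y OR ((y XOR z) NOR y)))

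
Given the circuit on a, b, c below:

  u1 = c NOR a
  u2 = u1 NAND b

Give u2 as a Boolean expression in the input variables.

u1 = c NOR a
u2 = u1 NAND b = (c NOR a) NAND b

(c NOR a) NAND b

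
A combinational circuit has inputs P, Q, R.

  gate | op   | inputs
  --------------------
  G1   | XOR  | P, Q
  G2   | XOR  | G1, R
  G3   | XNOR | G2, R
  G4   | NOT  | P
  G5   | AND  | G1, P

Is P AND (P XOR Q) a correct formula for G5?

Yes

G1 = P XOR Q
G5 = G1 AND P = (P XOR Q) AND P
At P=0, Q=0, R=0: circuit gives 0, formula gives 0.
At P=1, Q=0, R=0: circuit gives 1, formula gives 1.
Agrees on all 8 inputs.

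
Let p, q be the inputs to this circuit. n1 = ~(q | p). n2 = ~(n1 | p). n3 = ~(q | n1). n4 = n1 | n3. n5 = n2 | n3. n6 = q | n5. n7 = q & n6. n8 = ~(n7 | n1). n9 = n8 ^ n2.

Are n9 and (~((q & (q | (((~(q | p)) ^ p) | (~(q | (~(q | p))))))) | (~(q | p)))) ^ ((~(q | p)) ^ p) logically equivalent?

n1 = ~(q | p)
n2 = ~(n1 | p) = ~((~(q | p)) | p)
n3 = ~(q | n1) = ~(q | (~(q | p)))
n5 = n2 | n3 = (~((~(q | p)) | p)) | (~(q | (~(q | p))))
n6 = q | n5 = q | ((~((~(q | p)) | p)) | (~(q | (~(q | p)))))
n7 = q & n6 = q & (q | ((~((~(q | p)) | p)) | (~(q | (~(q | p))))))
n8 = ~(n7 | n1) = ~((q & (q | ((~((~(q | p)) | p)) | (~(q | (~(q | p))))))) | (~(q | p)))
n9 = n8 ^ n2 = (~((q & (q | ((~((~(q | p)) | p)) | (~(q | (~(q | p))))))) | (~(q | p)))) ^ (~((~(q | p)) | p))
At p=0, q=0: circuit gives 0, formula gives 1.

No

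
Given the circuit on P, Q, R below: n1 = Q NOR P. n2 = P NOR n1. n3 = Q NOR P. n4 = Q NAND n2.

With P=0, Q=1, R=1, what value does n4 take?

n1 = 1 NOR 0 = 0
n2 = 0 NOR 0 = 1
n4 = 1 NAND 1 = 0

0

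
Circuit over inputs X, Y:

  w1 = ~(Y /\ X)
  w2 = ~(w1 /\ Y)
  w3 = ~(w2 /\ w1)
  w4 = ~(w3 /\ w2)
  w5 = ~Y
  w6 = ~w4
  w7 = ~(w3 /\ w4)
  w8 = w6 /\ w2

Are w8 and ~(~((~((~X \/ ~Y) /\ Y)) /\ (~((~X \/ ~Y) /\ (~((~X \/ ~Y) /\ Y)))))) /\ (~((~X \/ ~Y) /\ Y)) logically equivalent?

Yes

w1 = ~(Y /\ X)
w2 = ~(w1 /\ Y) = ~((~(Y /\ X)) /\ Y)
w3 = ~(w2 /\ w1) = ~((~((~(Y /\ X)) /\ Y)) /\ (~(Y /\ X)))
w4 = ~(w3 /\ w2) = ~((~((~((~(Y /\ X)) /\ Y)) /\ (~(Y /\ X)))) /\ (~((~(Y /\ X)) /\ Y)))
w6 = ~w4 = ~(~((~((~((~(Y /\ X)) /\ Y)) /\ (~(Y /\ X)))) /\ (~((~(Y /\ X)) /\ Y))))
w8 = w6 /\ w2 = ~(~((~((~((~(Y /\ X)) /\ Y)) /\ (~(Y /\ X)))) /\ (~((~(Y /\ X)) /\ Y)))) /\ (~((~(Y /\ X)) /\ Y))
At X=0, Y=0: circuit gives 0, formula gives 0.
At X=1, Y=1: circuit gives 1, formula gives 1.
Agrees on all 4 inputs.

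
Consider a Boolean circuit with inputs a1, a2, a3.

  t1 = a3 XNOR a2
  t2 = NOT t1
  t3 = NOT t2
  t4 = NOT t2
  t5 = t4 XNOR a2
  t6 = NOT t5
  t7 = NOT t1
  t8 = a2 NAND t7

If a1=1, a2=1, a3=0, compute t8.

t1 = 0 XNOR 1 = 0
t7 = NOT 0 = 1
t8 = 1 NAND 1 = 0

0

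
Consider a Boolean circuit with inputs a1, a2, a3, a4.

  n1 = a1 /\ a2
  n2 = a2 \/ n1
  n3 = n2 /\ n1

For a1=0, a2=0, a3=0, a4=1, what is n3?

0

n1 = 0 /\ 0 = 0
n2 = 0 \/ 0 = 0
n3 = 0 /\ 0 = 0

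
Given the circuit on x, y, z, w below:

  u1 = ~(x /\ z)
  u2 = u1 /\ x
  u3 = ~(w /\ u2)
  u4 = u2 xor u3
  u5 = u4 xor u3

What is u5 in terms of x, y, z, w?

u1 = ~(x /\ z)
u2 = u1 /\ x = (~(x /\ z)) /\ x
u3 = ~(w /\ u2) = ~(w /\ ((~(x /\ z)) /\ x))
u4 = u2 xor u3 = ((~(x /\ z)) /\ x) xor (~(w /\ ((~(x /\ z)) /\ x)))
u5 = u4 xor u3 = (((~(x /\ z)) /\ x) xor (~(w /\ ((~(x /\ z)) /\ x)))) xor (~(w /\ ((~(x /\ z)) /\ x)))

(((~(x /\ z)) /\ x) xor (~(w /\ ((~(x /\ z)) /\ x)))) xor (~(w /\ ((~(x /\ z)) /\ x)))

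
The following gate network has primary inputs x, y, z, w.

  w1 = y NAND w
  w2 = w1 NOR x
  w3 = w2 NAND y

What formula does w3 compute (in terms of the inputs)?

((y NAND w) NOR x) NAND y

w1 = y NAND w
w2 = w1 NOR x = (y NAND w) NOR x
w3 = w2 NAND y = ((y NAND w) NOR x) NAND y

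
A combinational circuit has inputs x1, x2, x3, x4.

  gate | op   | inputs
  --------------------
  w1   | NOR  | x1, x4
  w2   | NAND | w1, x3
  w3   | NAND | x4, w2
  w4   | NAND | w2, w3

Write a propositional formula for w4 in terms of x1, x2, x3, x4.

((x1 NOR x4) NAND x3) NAND (x4 NAND ((x1 NOR x4) NAND x3))

w1 = x1 NOR x4
w2 = w1 NAND x3 = (x1 NOR x4) NAND x3
w3 = x4 NAND w2 = x4 NAND ((x1 NOR x4) NAND x3)
w4 = w2 NAND w3 = ((x1 NOR x4) NAND x3) NAND (x4 NAND ((x1 NOR x4) NAND x3))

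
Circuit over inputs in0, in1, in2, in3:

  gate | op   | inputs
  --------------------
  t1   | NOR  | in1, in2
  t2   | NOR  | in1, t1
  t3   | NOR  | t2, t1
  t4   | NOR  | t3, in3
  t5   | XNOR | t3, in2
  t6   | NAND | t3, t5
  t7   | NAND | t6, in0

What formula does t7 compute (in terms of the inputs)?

(((in1 NOR (in1 NOR in2)) NOR (in1 NOR in2)) NAND (((in1 NOR (in1 NOR in2)) NOR (in1 NOR in2)) XNOR in2)) NAND in0

t1 = in1 NOR in2
t2 = in1 NOR t1 = in1 NOR (in1 NOR in2)
t3 = t2 NOR t1 = (in1 NOR (in1 NOR in2)) NOR (in1 NOR in2)
t5 = t3 XNOR in2 = ((in1 NOR (in1 NOR in2)) NOR (in1 NOR in2)) XNOR in2
t6 = t3 NAND t5 = ((in1 NOR (in1 NOR in2)) NOR (in1 NOR in2)) NAND (((in1 NOR (in1 NOR in2)) NOR (in1 NOR in2)) XNOR in2)
t7 = t6 NAND in0 = (((in1 NOR (in1 NOR in2)) NOR (in1 NOR in2)) NAND (((in1 NOR (in1 NOR in2)) NOR (in1 NOR in2)) XNOR in2)) NAND in0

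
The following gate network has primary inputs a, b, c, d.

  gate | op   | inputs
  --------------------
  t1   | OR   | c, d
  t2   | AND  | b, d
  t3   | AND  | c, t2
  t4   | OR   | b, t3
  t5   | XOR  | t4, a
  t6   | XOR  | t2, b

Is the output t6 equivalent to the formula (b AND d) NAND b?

No

t2 = b AND d
t6 = t2 XOR b = (b AND d) XOR b
At a=0, b=0, c=0, d=0: circuit gives 0, formula gives 1.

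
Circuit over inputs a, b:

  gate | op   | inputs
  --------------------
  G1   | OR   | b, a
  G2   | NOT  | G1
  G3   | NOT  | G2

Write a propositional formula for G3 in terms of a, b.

G1 = b OR a
G2 = NOT G1 = NOT (b OR a)
G3 = NOT G2 = NOT NOT (b OR a)

NOT NOT (b OR a)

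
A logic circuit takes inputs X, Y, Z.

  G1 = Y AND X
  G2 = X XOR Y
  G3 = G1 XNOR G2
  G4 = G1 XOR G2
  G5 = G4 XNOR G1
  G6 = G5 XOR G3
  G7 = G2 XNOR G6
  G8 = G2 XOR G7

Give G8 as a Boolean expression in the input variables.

G1 = Y AND X
G2 = X XOR Y
G3 = G1 XNOR G2 = (Y AND X) XNOR (X XOR Y)
G4 = G1 XOR G2 = (Y AND X) XOR (X XOR Y)
G5 = G4 XNOR G1 = ((Y AND X) XOR (X XOR Y)) XNOR (Y AND X)
G6 = G5 XOR G3 = (((Y AND X) XOR (X XOR Y)) XNOR (Y AND X)) XOR ((Y AND X) XNOR (X XOR Y))
G7 = G2 XNOR G6 = (X XOR Y) XNOR ((((Y AND X) XOR (X XOR Y)) XNOR (Y AND X)) XOR ((Y AND X) XNOR (X XOR Y)))
G8 = G2 XOR G7 = (X XOR Y) XOR ((X XOR Y) XNOR ((((Y AND X) XOR (X XOR Y)) XNOR (Y AND X)) XOR ((Y AND X) XNOR (X XOR Y))))

(X XOR Y) XOR ((X XOR Y) XNOR ((((Y AND X) XOR (X XOR Y)) XNOR (Y AND X)) XOR ((Y AND X) XNOR (X XOR Y))))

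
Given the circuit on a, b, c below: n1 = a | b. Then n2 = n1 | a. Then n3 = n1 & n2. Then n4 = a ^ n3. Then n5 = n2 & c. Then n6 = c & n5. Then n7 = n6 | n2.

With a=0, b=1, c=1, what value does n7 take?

n1 = 0 | 1 = 1
n2 = 1 | 0 = 1
n5 = 1 & 1 = 1
n6 = 1 & 1 = 1
n7 = 1 | 1 = 1

1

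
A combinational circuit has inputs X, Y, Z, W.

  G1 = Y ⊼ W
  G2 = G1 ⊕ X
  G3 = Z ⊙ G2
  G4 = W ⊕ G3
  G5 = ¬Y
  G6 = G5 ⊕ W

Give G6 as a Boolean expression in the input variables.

G5 = ¬Y
G6 = G5 ⊕ W = ¬Y ⊕ W

¬Y ⊕ W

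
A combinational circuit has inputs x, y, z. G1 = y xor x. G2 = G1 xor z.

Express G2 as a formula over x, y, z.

(y xor x) xor z

G1 = y xor x
G2 = G1 xor z = (y xor x) xor z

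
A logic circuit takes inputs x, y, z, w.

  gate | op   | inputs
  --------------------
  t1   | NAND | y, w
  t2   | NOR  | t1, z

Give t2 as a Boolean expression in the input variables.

(y NAND w) NOR z

t1 = y NAND w
t2 = t1 NOR z = (y NAND w) NOR z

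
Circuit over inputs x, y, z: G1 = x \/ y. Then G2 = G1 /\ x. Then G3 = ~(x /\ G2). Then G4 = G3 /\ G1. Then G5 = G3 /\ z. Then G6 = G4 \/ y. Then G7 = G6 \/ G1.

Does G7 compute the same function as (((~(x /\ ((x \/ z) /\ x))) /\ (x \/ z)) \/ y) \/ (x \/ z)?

No

G1 = x \/ y
G2 = G1 /\ x = (x \/ y) /\ x
G3 = ~(x /\ G2) = ~(x /\ ((x \/ y) /\ x))
G4 = G3 /\ G1 = (~(x /\ ((x \/ y) /\ x))) /\ (x \/ y)
G6 = G4 \/ y = ((~(x /\ ((x \/ y) /\ x))) /\ (x \/ y)) \/ y
G7 = G6 \/ G1 = (((~(x /\ ((x \/ y) /\ x))) /\ (x \/ y)) \/ y) \/ (x \/ y)
At x=0, y=0, z=1: circuit gives 0, formula gives 1.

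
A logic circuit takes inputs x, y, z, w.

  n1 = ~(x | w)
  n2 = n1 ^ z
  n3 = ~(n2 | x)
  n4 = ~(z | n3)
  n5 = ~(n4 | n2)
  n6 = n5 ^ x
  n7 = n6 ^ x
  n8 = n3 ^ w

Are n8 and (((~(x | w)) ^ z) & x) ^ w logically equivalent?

No

n1 = ~(x | w)
n2 = n1 ^ z = (~(x | w)) ^ z
n3 = ~(n2 | x) = ~(((~(x | w)) ^ z) | x)
n8 = n3 ^ w = (~(((~(x | w)) ^ z) | x)) ^ w
At x=0, y=0, z=0, w=1: circuit gives 0, formula gives 1.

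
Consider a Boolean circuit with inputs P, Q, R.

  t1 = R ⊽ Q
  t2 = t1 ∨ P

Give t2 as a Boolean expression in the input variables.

(R ⊽ Q) ∨ P

t1 = R ⊽ Q
t2 = t1 ∨ P = (R ⊽ Q) ∨ P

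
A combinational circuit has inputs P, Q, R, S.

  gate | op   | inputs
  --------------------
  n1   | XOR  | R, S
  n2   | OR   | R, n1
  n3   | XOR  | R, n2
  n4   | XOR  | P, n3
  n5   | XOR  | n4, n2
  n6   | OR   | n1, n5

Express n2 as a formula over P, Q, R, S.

R OR (R XOR S)

n1 = R XOR S
n2 = R OR n1 = R OR (R XOR S)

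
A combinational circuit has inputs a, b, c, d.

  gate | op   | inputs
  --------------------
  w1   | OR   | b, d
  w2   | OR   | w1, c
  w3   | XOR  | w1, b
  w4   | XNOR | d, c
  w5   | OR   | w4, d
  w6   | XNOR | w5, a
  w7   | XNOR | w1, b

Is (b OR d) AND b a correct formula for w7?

w1 = b OR d
w7 = w1 XNOR b = (b OR d) XNOR b
At a=0, b=0, c=0, d=0: circuit gives 1, formula gives 0.

No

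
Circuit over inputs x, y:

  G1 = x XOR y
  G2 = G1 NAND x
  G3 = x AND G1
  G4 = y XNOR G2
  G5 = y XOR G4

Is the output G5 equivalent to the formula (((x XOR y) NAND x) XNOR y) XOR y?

Yes

G1 = x XOR y
G2 = G1 NAND x = (x XOR y) NAND x
G4 = y XNOR G2 = y XNOR ((x XOR y) NAND x)
G5 = y XOR G4 = y XOR (y XNOR ((x XOR y) NAND x))
At x=0, y=0: circuit gives 0, formula gives 0.
At x=1, y=0: circuit gives 1, formula gives 1.
Agrees on all 4 inputs.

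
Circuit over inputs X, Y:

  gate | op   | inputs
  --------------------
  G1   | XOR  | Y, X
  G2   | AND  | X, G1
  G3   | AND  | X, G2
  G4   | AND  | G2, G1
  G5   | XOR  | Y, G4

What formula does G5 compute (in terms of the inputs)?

G1 = Y XOR X
G2 = X AND G1 = X AND (Y XOR X)
G4 = G2 AND G1 = (X AND (Y XOR X)) AND (Y XOR X)
G5 = Y XOR G4 = Y XOR ((X AND (Y XOR X)) AND (Y XOR X))

Y XOR ((X AND (Y XOR X)) AND (Y XOR X))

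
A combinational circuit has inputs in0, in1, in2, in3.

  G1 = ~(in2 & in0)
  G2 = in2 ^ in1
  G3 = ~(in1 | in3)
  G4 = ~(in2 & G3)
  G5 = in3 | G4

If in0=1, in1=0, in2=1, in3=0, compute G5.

0

G3 = ~(0 | 0) = 1
G4 = ~(1 & 1) = 0
G5 = 0 | 0 = 0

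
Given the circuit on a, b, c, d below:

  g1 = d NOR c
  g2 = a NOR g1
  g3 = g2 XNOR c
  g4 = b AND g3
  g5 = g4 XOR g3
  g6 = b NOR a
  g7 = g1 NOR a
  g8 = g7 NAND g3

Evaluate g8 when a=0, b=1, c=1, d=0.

g1 = 0 NOR 1 = 0
g2 = 0 NOR 0 = 1
g3 = 1 XNOR 1 = 1
g7 = 0 NOR 0 = 1
g8 = 1 NAND 1 = 0

0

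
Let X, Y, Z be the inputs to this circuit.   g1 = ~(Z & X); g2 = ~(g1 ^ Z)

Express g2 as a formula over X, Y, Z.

g1 = ~(Z & X)
g2 = ~(g1 ^ Z) = ~((~(Z & X)) ^ Z)

~((~(Z & X)) ^ Z)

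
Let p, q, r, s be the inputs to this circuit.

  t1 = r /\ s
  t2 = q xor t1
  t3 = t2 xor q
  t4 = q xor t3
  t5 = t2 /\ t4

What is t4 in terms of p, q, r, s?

t1 = r /\ s
t2 = q xor t1 = q xor (r /\ s)
t3 = t2 xor q = (q xor (r /\ s)) xor q
t4 = q xor t3 = q xor ((q xor (r /\ s)) xor q)

q xor ((q xor (r /\ s)) xor q)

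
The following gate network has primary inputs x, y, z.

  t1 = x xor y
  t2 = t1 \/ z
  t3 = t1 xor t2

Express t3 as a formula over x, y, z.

t1 = x xor y
t2 = t1 \/ z = (x xor y) \/ z
t3 = t1 xor t2 = (x xor y) xor ((x xor y) \/ z)

(x xor y) xor ((x xor y) \/ z)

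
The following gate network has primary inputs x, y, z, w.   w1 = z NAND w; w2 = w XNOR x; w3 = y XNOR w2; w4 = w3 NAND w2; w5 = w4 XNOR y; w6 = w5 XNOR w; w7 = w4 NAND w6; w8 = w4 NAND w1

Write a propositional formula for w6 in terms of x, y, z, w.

w2 = w XNOR x
w3 = y XNOR w2 = y XNOR (w XNOR x)
w4 = w3 NAND w2 = (y XNOR (w XNOR x)) NAND (w XNOR x)
w5 = w4 XNOR y = ((y XNOR (w XNOR x)) NAND (w XNOR x)) XNOR y
w6 = w5 XNOR w = (((y XNOR (w XNOR x)) NAND (w XNOR x)) XNOR y) XNOR w

(((y XNOR (w XNOR x)) NAND (w XNOR x)) XNOR y) XNOR w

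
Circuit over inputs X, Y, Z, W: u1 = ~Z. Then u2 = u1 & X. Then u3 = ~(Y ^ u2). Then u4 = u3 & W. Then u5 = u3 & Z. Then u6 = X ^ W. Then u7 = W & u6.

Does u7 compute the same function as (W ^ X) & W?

u6 = X ^ W
u7 = W & u6 = W & (X ^ W)
At X=0, Y=0, Z=0, W=0: circuit gives 0, formula gives 0.
At X=0, Y=0, Z=0, W=1: circuit gives 1, formula gives 1.
Agrees on all 16 inputs.

Yes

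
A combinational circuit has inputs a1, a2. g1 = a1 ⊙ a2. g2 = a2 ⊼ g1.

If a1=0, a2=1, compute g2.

1

g1 = 0 ⊙ 1 = 0
g2 = 1 ⊼ 0 = 1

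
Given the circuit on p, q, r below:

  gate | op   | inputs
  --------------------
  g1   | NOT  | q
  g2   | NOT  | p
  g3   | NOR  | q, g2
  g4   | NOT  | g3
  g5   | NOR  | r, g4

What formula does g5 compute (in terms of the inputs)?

g2 = NOT p
g3 = q NOR g2 = q NOR NOT p
g4 = NOT g3 = NOT (q NOR NOT p)
g5 = r NOR g4 = r NOR NOT (q NOR NOT p)

r NOR NOT (q NOR NOT p)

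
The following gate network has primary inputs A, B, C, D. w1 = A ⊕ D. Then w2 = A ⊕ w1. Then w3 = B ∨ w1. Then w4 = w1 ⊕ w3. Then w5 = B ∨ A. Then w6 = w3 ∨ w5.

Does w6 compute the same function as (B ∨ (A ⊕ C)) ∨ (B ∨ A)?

No

w1 = A ⊕ D
w3 = B ∨ w1 = B ∨ (A ⊕ D)
w5 = B ∨ A
w6 = w3 ∨ w5 = (B ∨ (A ⊕ D)) ∨ (B ∨ A)
At A=0, B=0, C=0, D=1: circuit gives 1, formula gives 0.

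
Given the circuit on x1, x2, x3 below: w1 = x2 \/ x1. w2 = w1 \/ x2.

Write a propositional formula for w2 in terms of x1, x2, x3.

w1 = x2 \/ x1
w2 = w1 \/ x2 = (x2 \/ x1) \/ x2

(x2 \/ x1) \/ x2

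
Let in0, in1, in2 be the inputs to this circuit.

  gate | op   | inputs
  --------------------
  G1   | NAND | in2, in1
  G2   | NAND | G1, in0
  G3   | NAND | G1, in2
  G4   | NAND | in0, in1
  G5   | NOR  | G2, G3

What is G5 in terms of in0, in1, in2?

G1 = in2 NAND in1
G2 = G1 NAND in0 = (in2 NAND in1) NAND in0
G3 = G1 NAND in2 = (in2 NAND in1) NAND in2
G5 = G2 NOR G3 = ((in2 NAND in1) NAND in0) NOR ((in2 NAND in1) NAND in2)

((in2 NAND in1) NAND in0) NOR ((in2 NAND in1) NAND in2)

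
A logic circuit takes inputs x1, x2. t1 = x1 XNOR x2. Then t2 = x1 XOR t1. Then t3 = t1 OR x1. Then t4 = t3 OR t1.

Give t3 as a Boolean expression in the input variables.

(x1 XNOR x2) OR x1

t1 = x1 XNOR x2
t3 = t1 OR x1 = (x1 XNOR x2) OR x1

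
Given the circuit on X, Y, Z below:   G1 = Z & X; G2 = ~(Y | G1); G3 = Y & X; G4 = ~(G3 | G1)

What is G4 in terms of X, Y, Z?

G1 = Z & X
G3 = Y & X
G4 = ~(G3 | G1) = ~((Y & X) | (Z & X))

~((Y & X) | (Z & X))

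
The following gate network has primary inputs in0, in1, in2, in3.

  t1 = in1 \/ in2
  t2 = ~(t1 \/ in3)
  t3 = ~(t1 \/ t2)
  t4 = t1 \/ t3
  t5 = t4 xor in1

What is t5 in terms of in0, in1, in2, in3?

((in1 \/ in2) \/ (~((in1 \/ in2) \/ (~((in1 \/ in2) \/ in3))))) xor in1

t1 = in1 \/ in2
t2 = ~(t1 \/ in3) = ~((in1 \/ in2) \/ in3)
t3 = ~(t1 \/ t2) = ~((in1 \/ in2) \/ (~((in1 \/ in2) \/ in3)))
t4 = t1 \/ t3 = (in1 \/ in2) \/ (~((in1 \/ in2) \/ (~((in1 \/ in2) \/ in3))))
t5 = t4 xor in1 = ((in1 \/ in2) \/ (~((in1 \/ in2) \/ (~((in1 \/ in2) \/ in3))))) xor in1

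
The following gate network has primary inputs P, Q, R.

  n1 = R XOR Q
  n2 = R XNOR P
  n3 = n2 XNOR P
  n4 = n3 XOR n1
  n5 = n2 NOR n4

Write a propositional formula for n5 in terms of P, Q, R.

n1 = R XOR Q
n2 = R XNOR P
n3 = n2 XNOR P = (R XNOR P) XNOR P
n4 = n3 XOR n1 = ((R XNOR P) XNOR P) XOR (R XOR Q)
n5 = n2 NOR n4 = (R XNOR P) NOR (((R XNOR P) XNOR P) XOR (R XOR Q))

(R XNOR P) NOR (((R XNOR P) XNOR P) XOR (R XOR Q))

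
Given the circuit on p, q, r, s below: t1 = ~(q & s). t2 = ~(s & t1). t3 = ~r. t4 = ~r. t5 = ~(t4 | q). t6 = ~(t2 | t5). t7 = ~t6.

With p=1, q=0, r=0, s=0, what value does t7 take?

1

t1 = ~(0 & 0) = 1
t2 = ~(0 & 1) = 1
t4 = ~0 = 1
t5 = ~(1 | 0) = 0
t6 = ~(1 | 0) = 0
t7 = ~0 = 1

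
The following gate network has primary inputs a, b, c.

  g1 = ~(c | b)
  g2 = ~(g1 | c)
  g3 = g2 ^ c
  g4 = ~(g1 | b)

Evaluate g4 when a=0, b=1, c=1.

0

g1 = ~(1 | 1) = 0
g4 = ~(0 | 1) = 0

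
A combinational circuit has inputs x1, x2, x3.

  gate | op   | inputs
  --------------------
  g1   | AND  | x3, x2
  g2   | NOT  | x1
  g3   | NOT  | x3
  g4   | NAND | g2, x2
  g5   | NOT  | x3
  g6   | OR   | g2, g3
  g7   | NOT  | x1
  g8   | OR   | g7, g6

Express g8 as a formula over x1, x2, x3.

g2 = NOT x1
g3 = NOT x3
g6 = g2 OR g3 = NOT x1 OR NOT x3
g7 = NOT x1
g8 = g7 OR g6 = NOT x1 OR (NOT x1 OR NOT x3)

NOT x1 OR (NOT x1 OR NOT x3)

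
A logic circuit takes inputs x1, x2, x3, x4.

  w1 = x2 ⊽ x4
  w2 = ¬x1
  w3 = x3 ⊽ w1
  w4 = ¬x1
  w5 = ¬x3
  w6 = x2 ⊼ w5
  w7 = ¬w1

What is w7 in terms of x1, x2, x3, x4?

w1 = x2 ⊽ x4
w7 = ¬w1 = ¬(x2 ⊽ x4)

¬(x2 ⊽ x4)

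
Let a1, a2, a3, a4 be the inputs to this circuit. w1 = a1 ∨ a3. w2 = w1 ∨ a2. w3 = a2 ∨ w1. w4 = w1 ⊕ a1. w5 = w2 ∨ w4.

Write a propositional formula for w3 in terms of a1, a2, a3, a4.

a2 ∨ (a1 ∨ a3)

w1 = a1 ∨ a3
w3 = a2 ∨ w1 = a2 ∨ (a1 ∨ a3)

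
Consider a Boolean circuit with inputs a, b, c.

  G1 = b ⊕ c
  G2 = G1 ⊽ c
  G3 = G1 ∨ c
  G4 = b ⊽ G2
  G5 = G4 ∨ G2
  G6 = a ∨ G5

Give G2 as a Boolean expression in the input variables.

G1 = b ⊕ c
G2 = G1 ⊽ c = (b ⊕ c) ⊽ c

(b ⊕ c) ⊽ c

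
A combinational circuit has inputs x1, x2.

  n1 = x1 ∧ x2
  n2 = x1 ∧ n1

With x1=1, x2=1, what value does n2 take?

n1 = 1 ∧ 1 = 1
n2 = 1 ∧ 1 = 1

1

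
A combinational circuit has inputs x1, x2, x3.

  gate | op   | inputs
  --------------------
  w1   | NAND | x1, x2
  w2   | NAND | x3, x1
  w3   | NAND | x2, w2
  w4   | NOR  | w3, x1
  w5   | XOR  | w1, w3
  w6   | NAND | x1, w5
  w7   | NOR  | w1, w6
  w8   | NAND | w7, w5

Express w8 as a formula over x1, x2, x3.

w1 = x1 NAND x2
w2 = x3 NAND x1
w3 = x2 NAND w2 = x2 NAND (x3 NAND x1)
w5 = w1 XOR w3 = (x1 NAND x2) XOR (x2 NAND (x3 NAND x1))
w6 = x1 NAND w5 = x1 NAND ((x1 NAND x2) XOR (x2 NAND (x3 NAND x1)))
w7 = w1 NOR w6 = (x1 NAND x2) NOR (x1 NAND ((x1 NAND x2) XOR (x2 NAND (x3 NAND x1))))
w8 = w7 NAND w5 = ((x1 NAND x2) NOR (x1 NAND ((x1 NAND x2) XOR (x2 NAND (x3 NAND x1))))) NAND ((x1 NAND x2) XOR (x2 NAND (x3 NAND x1)))

((x1 NAND x2) NOR (x1 NAND ((x1 NAND x2) XOR (x2 NAND (x3 NAND x1))))) NAND ((x1 NAND x2) XOR (x2 NAND (x3 NAND x1)))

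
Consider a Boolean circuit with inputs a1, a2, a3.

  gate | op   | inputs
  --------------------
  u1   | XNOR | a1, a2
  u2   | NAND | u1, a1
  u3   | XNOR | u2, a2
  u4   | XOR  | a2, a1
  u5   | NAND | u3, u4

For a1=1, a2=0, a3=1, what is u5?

1

u1 = 1 XNOR 0 = 0
u2 = 0 NAND 1 = 1
u3 = 1 XNOR 0 = 0
u4 = 0 XOR 1 = 1
u5 = 0 NAND 1 = 1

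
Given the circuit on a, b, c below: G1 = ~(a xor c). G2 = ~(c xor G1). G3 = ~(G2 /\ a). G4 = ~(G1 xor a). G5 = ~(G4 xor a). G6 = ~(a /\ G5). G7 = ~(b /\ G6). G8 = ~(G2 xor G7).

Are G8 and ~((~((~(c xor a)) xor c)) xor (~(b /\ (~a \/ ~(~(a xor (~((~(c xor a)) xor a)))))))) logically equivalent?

Yes

G1 = ~(a xor c)
G2 = ~(c xor G1) = ~(c xor (~(a xor c)))
G4 = ~(G1 xor a) = ~((~(a xor c)) xor a)
G5 = ~(G4 xor a) = ~((~((~(a xor c)) xor a)) xor a)
G6 = ~(a /\ G5) = ~(a /\ (~((~((~(a xor c)) xor a)) xor a)))
G7 = ~(b /\ G6) = ~(b /\ (~(a /\ (~((~((~(a xor c)) xor a)) xor a)))))
G8 = ~(G2 xor G7) = ~((~(c xor (~(a xor c)))) xor (~(b /\ (~(a /\ (~((~((~(a xor c)) xor a)) xor a)))))))
At a=0, b=0, c=0: circuit gives 0, formula gives 0.
At a=0, b=1, c=0: circuit gives 1, formula gives 1.
Agrees on all 8 inputs.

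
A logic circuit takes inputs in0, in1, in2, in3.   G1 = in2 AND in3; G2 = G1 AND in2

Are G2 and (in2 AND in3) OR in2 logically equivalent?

No

G1 = in2 AND in3
G2 = G1 AND in2 = (in2 AND in3) AND in2
At in0=0, in1=0, in2=1, in3=0: circuit gives 0, formula gives 1.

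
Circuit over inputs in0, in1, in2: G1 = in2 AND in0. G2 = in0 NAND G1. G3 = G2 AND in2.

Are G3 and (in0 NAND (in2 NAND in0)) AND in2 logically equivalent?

G1 = in2 AND in0
G2 = in0 NAND G1 = in0 NAND (in2 AND in0)
G3 = G2 AND in2 = (in0 NAND (in2 AND in0)) AND in2
At in0=1, in1=0, in2=1: circuit gives 0, formula gives 1.

No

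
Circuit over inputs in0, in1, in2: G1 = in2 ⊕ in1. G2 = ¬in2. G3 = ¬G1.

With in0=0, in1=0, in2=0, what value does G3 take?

G1 = 0 ⊕ 0 = 0
G3 = ¬0 = 1

1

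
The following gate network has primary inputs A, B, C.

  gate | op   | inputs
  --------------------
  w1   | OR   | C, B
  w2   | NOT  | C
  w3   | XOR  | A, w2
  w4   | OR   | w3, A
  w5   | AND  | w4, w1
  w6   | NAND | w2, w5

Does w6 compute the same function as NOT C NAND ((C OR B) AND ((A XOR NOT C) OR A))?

Yes

w1 = C OR B
w2 = NOT C
w3 = A XOR w2 = A XOR NOT C
w4 = w3 OR A = (A XOR NOT C) OR A
w5 = w4 AND w1 = ((A XOR NOT C) OR A) AND (C OR B)
w6 = w2 NAND w5 = NOT C NAND (((A XOR NOT C) OR A) AND (C OR B))
At A=0, B=1, C=0: circuit gives 0, formula gives 0.
At A=0, B=0, C=0: circuit gives 1, formula gives 1.
Agrees on all 8 inputs.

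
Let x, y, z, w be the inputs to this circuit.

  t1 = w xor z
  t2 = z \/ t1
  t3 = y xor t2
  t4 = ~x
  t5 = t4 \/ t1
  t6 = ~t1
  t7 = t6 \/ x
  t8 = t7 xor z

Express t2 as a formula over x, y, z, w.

t1 = w xor z
t2 = z \/ t1 = z \/ (w xor z)

z \/ (w xor z)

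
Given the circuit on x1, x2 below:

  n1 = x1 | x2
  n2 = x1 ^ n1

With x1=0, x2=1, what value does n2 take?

1

n1 = 0 | 1 = 1
n2 = 0 ^ 1 = 1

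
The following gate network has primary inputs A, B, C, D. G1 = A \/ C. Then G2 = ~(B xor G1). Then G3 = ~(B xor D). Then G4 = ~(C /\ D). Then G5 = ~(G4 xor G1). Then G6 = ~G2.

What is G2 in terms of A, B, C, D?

G1 = A \/ C
G2 = ~(B xor G1) = ~(B xor (A \/ C))

~(B xor (A \/ C))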